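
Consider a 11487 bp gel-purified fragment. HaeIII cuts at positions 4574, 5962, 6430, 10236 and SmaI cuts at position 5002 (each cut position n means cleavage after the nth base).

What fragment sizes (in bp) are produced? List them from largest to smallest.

Combined cut positions (sorted): 4574, 5002, 5962, 6430, 10236.
Linear molecule, 5 cuts → 6 fragments:
  4574 − 0 = 4574 bp
  5002 − 4574 = 428 bp
  5962 − 5002 = 960 bp
  6430 − 5962 = 468 bp
  10236 − 6430 = 3806 bp
  11487 − 10236 = 1251 bp
Sorted largest to smallest: 4574, 3806, 1251, 960, 468, 428 bp.

4574, 3806, 1251, 960, 468, 428 bp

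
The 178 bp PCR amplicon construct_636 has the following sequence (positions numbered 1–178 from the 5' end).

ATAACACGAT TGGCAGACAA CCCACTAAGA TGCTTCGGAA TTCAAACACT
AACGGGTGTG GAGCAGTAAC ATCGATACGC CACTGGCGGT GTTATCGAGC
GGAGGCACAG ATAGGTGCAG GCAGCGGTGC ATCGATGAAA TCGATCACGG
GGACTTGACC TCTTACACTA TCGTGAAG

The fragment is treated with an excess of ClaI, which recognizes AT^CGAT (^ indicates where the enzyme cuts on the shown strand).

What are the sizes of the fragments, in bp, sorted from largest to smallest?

72, 60, 37, 9 bp

ClaI sites (ATCGAT) start at positions 71, 131, 140.
ClaI cuts after base 2 of each site, so after positions 72, 132, 141.
Linear molecule, 3 cuts → 4 fragments:
  1–72 → 72 bp
  73–132 → 60 bp
  133–141 → 9 bp
  142–178 → 37 bp
Sorted largest to smallest: 72, 60, 37, 9 bp.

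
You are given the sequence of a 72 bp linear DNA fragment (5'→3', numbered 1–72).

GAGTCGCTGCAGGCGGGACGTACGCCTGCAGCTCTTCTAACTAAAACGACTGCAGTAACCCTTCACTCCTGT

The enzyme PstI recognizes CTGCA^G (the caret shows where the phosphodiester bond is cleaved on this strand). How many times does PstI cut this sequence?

CTGCAG occurs starting at positions 7, 26, 50.
PstI cuts at 3 sites.

3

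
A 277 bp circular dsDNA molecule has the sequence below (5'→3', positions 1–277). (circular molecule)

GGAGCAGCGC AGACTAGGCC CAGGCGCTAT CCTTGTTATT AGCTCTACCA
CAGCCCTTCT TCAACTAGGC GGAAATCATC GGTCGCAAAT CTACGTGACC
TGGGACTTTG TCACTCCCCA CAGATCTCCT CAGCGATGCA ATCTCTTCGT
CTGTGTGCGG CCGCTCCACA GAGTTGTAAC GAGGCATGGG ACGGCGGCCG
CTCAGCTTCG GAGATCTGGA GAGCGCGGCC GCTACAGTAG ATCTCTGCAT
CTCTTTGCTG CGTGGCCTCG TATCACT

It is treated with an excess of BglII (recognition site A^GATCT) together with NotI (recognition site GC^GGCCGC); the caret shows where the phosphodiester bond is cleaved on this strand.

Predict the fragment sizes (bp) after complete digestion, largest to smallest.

BglII sites (AGATCT) start at positions 122, 212, 239.
BglII cuts after the first base of each site, so after positions 122, 212, 239.
NotI sites (GCGGCCGC) start at positions 157, 194, 225.
NotI cuts after base 2 of each site, so after positions 158, 195, 226.
Combined cut positions: 122, 158, 195, 212, 226, 239.
Circular molecule, 6 cuts → 6 fragments:
  123–158 → 36 bp
  159–195 → 37 bp
  196–212 → 17 bp
  213–226 → 14 bp
  227–239 → 13 bp
  240–277 then 1–122 → 38 + 122 = 160 bp
Sorted largest to smallest: 160, 37, 36, 17, 14, 13 bp.

160, 37, 36, 17, 14, 13 bp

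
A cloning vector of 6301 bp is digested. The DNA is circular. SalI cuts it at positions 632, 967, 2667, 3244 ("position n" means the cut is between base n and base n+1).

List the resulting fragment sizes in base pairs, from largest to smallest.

Circular molecule, 4 cuts → 4 fragments:
  967 − 632 = 335 bp
  2667 − 967 = 1700 bp
  3244 − 2667 = 577 bp
  wrap: 6301 − 3244 + 632 = 3689 bp
Sorted largest to smallest: 3689, 1700, 577, 335 bp.

3689, 1700, 577, 335 bp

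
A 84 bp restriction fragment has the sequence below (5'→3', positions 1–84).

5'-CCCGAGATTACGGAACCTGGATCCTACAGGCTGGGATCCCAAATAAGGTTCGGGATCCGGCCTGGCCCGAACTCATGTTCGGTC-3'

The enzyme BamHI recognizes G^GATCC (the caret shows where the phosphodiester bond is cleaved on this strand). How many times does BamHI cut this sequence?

GGATCC occurs starting at positions 19, 34, 53.
BamHI cuts at 3 sites.

3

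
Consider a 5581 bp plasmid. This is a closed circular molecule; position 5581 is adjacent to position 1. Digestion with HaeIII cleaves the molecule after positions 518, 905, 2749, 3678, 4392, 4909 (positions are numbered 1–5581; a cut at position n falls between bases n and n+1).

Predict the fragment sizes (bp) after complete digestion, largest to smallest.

Circular molecule, 6 cuts → 6 fragments:
  905 − 518 = 387 bp
  2749 − 905 = 1844 bp
  3678 − 2749 = 929 bp
  4392 − 3678 = 714 bp
  4909 − 4392 = 517 bp
  wrap: 5581 − 4909 + 518 = 1190 bp
Sorted largest to smallest: 1844, 1190, 929, 714, 517, 387 bp.

1844, 1190, 929, 714, 517, 387 bp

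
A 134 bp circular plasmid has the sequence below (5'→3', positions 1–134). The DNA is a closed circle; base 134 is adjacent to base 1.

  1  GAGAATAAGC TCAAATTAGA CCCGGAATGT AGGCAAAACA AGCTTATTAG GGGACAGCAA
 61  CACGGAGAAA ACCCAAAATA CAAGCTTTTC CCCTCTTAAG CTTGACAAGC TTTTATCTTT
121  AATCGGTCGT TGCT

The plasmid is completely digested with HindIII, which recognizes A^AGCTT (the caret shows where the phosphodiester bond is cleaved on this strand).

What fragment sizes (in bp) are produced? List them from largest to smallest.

67, 42, 16, 9 bp

HindIII sites (AAGCTT) start at positions 40, 82, 98, 107.
HindIII cuts after the first base of each site, so after positions 40, 82, 98, 107.
Circular molecule, 4 cuts → 4 fragments:
  41–82 → 42 bp
  83–98 → 16 bp
  99–107 → 9 bp
  108–134 then 1–40 → 27 + 40 = 67 bp
Sorted largest to smallest: 67, 42, 16, 9 bp.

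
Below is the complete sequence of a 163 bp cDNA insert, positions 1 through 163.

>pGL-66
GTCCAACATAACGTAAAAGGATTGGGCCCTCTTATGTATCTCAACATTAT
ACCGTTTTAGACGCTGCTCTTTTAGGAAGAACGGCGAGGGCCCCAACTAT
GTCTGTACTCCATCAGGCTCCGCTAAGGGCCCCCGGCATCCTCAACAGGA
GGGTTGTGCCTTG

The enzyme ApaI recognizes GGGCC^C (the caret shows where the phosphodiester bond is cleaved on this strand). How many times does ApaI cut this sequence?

GGGCCC occurs starting at positions 24, 88, 127.
ApaI cuts at 3 sites.

3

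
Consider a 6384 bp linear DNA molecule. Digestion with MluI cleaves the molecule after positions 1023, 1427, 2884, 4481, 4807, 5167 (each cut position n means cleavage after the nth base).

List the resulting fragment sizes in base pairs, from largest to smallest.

Linear molecule, 6 cuts → 7 fragments:
  1023 − 0 = 1023 bp
  1427 − 1023 = 404 bp
  2884 − 1427 = 1457 bp
  4481 − 2884 = 1597 bp
  4807 − 4481 = 326 bp
  5167 − 4807 = 360 bp
  6384 − 5167 = 1217 bp
Sorted largest to smallest: 1597, 1457, 1217, 1023, 404, 360, 326 bp.

1597, 1457, 1217, 1023, 404, 360, 326 bp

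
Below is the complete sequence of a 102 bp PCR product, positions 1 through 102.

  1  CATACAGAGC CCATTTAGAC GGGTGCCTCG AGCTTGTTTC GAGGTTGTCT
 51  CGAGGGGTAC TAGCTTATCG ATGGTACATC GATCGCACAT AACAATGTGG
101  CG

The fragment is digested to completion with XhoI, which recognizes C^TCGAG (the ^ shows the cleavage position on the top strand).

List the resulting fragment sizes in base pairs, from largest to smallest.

53, 27, 22 bp

XhoI sites (CTCGAG) start at positions 27, 49.
XhoI cuts after the first base of each site, so after positions 27, 49.
Linear molecule, 2 cuts → 3 fragments:
  1–27 → 27 bp
  28–49 → 22 bp
  50–102 → 53 bp
Sorted largest to smallest: 53, 27, 22 bp.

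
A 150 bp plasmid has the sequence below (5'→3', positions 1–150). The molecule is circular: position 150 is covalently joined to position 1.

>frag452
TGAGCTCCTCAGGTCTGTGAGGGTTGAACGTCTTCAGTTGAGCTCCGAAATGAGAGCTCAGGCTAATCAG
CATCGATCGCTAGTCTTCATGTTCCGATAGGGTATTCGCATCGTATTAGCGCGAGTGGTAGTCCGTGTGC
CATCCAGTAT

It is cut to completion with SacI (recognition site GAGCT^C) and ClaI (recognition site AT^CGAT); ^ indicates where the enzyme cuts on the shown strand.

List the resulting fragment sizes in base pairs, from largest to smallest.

83, 38, 15, 14 bp

SacI sites (GAGCTC) start at positions 2, 40, 54.
SacI cuts after base 5 of each site (before the last base), so after positions 6, 44, 58.
The ClaI site (ATCGAT) starts at position 72.
ClaI cuts after base 2 of each site, so after position 73.
Combined cut positions: 6, 44, 58, 73.
Circular molecule, 4 cuts → 4 fragments:
  7–44 → 38 bp
  45–58 → 14 bp
  59–73 → 15 bp
  74–150 then 1–6 → 77 + 6 = 83 bp
Sorted largest to smallest: 83, 38, 15, 14 bp.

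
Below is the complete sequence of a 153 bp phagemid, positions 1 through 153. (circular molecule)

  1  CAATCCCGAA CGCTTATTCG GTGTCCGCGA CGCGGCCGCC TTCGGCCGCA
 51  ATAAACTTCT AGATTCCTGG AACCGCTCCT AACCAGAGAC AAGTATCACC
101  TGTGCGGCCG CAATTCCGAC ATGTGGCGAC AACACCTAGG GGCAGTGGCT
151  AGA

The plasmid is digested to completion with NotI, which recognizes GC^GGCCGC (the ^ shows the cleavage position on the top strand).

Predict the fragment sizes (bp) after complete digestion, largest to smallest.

NotI sites (GCGGCCGC) start at positions 32, 104.
NotI cuts after base 2 of each site, so after positions 33, 105.
Circular molecule, 2 cuts → 2 fragments:
  34–105 → 72 bp
  106–153 then 1–33 → 48 + 33 = 81 bp
Sorted largest to smallest: 81, 72 bp.

81, 72 bp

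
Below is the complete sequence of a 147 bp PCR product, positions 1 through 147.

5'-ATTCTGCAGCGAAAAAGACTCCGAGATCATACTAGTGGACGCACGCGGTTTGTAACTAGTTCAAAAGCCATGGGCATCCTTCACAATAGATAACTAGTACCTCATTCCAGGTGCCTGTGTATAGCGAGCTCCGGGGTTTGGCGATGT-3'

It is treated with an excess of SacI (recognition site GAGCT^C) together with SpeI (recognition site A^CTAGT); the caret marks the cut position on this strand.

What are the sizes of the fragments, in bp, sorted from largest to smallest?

38, 37, 31, 24, 17 bp

The SacI site (GAGCTC) starts at position 126.
SacI cuts after base 5 of each site (before the last base), so after position 130.
SpeI sites (ACTAGT) start at positions 31, 55, 93.
SpeI cuts after the first base of each site, so after positions 31, 55, 93.
Combined cut positions: 31, 55, 93, 130.
Linear molecule, 4 cuts → 5 fragments:
  1–31 → 31 bp
  32–55 → 24 bp
  56–93 → 38 bp
  94–130 → 37 bp
  131–147 → 17 bp
Sorted largest to smallest: 38, 37, 31, 24, 17 bp.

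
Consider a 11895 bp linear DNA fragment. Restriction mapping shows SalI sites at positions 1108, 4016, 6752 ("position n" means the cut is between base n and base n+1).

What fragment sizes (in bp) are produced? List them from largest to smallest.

5143, 2908, 2736, 1108 bp

Linear molecule, 3 cuts → 4 fragments:
  1108 − 0 = 1108 bp
  4016 − 1108 = 2908 bp
  6752 − 4016 = 2736 bp
  11895 − 6752 = 5143 bp
Sorted largest to smallest: 5143, 2908, 2736, 1108 bp.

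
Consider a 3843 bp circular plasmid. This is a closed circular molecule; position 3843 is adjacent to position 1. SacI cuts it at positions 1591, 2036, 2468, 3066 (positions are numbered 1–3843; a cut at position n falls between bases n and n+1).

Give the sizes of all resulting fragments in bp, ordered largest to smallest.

Circular molecule, 4 cuts → 4 fragments:
  2036 − 1591 = 445 bp
  2468 − 2036 = 432 bp
  3066 − 2468 = 598 bp
  wrap: 3843 − 3066 + 1591 = 2368 bp
Sorted largest to smallest: 2368, 598, 445, 432 bp.

2368, 598, 445, 432 bp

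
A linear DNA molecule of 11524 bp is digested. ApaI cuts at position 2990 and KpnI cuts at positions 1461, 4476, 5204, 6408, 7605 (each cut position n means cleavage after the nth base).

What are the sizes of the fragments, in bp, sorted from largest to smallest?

Combined cut positions (sorted): 1461, 2990, 4476, 5204, 6408, 7605.
Linear molecule, 6 cuts → 7 fragments:
  1461 − 0 = 1461 bp
  2990 − 1461 = 1529 bp
  4476 − 2990 = 1486 bp
  5204 − 4476 = 728 bp
  6408 − 5204 = 1204 bp
  7605 − 6408 = 1197 bp
  11524 − 7605 = 3919 bp
Sorted largest to smallest: 3919, 1529, 1486, 1461, 1204, 1197, 728 bp.

3919, 1529, 1486, 1461, 1204, 1197, 728 bp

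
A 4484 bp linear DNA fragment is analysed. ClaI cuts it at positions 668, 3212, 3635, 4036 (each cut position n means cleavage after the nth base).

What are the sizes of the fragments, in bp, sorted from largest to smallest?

Linear molecule, 4 cuts → 5 fragments:
  668 − 0 = 668 bp
  3212 − 668 = 2544 bp
  3635 − 3212 = 423 bp
  4036 − 3635 = 401 bp
  4484 − 4036 = 448 bp
Sorted largest to smallest: 2544, 668, 448, 423, 401 bp.

2544, 668, 448, 423, 401 bp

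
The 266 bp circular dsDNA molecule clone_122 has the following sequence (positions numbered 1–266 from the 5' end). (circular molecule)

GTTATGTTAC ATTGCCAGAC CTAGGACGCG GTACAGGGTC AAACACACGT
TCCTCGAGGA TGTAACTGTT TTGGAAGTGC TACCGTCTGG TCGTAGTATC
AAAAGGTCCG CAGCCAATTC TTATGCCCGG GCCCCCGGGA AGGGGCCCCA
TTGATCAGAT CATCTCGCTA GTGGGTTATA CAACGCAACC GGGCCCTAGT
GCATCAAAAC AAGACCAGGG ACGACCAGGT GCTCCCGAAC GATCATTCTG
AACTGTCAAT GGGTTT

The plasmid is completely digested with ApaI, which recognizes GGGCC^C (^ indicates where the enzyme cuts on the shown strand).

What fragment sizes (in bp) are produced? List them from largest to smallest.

204, 48, 14 bp

ApaI sites (GGGCCC) start at positions 129, 143, 191.
ApaI cuts after base 5 of each site (before the last base), so after positions 133, 147, 195.
Circular molecule, 3 cuts → 3 fragments:
  134–147 → 14 bp
  148–195 → 48 bp
  196–266 then 1–133 → 71 + 133 = 204 bp
Sorted largest to smallest: 204, 48, 14 bp.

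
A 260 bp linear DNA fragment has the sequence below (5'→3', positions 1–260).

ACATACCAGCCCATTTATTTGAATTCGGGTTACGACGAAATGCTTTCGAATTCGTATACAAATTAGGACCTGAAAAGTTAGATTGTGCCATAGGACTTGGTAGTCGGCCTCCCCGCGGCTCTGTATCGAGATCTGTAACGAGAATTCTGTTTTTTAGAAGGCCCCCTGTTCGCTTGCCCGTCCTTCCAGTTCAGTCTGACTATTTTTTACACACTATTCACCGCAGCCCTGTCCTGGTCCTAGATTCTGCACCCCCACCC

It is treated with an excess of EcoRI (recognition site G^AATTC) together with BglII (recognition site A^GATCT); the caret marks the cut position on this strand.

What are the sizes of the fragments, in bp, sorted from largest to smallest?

118, 81, 27, 21, 13 bp

EcoRI sites (GAATTC) start at positions 21, 48, 142.
EcoRI cuts after the first base of each site, so after positions 21, 48, 142.
The BglII site (AGATCT) starts at position 129.
BglII cuts after the first base of each site, so after position 129.
Combined cut positions: 21, 48, 129, 142.
Linear molecule, 4 cuts → 5 fragments:
  1–21 → 21 bp
  22–48 → 27 bp
  49–129 → 81 bp
  130–142 → 13 bp
  143–260 → 118 bp
Sorted largest to smallest: 118, 81, 27, 21, 13 bp.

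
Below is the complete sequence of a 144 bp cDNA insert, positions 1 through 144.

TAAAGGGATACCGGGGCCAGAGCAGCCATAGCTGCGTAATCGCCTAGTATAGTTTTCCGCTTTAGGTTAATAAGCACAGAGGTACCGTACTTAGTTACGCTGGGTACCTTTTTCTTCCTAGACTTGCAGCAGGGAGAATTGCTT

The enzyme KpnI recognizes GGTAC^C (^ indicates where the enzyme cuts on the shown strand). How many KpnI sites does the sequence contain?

2

GGTACC occurs starting at positions 81, 103.
KpnI cuts at 2 sites.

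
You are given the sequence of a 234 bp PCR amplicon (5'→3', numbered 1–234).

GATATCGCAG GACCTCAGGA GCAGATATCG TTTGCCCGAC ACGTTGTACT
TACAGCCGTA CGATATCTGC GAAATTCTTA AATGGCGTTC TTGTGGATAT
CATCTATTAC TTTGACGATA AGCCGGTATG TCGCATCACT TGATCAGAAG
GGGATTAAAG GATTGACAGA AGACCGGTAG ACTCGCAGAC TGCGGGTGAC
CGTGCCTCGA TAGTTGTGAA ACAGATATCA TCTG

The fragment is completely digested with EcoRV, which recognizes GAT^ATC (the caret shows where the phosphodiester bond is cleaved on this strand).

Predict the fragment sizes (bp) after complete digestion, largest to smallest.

128, 38, 34, 23, 8, 3 bp

EcoRV sites (GATATC) start at positions 1, 24, 62, 96, 224.
EcoRV cuts after base 3 of each site, so after positions 3, 26, 64, 98, 226.
Linear molecule, 5 cuts → 6 fragments:
  1–3 → 3 bp
  4–26 → 23 bp
  27–64 → 38 bp
  65–98 → 34 bp
  99–226 → 128 bp
  227–234 → 8 bp
Sorted largest to smallest: 128, 38, 34, 23, 8, 3 bp.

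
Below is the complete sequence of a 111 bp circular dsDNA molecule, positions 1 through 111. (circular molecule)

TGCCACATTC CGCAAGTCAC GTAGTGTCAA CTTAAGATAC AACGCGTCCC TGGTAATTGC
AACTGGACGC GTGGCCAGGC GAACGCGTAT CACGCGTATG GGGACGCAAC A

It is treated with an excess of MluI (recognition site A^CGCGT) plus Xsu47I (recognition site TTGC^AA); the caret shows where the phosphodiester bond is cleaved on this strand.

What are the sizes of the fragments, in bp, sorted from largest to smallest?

61, 18, 16, 9, 7 bp

MluI sites (ACGCGT) start at positions 42, 67, 83, 92.
MluI cuts after the first base of each site, so after positions 42, 67, 83, 92.
The Xsu47I site (TTGCAA) starts at position 57.
Xsu47I cuts after base 4 of each site, so after position 60.
Combined cut positions: 42, 60, 67, 83, 92.
Circular molecule, 5 cuts → 5 fragments:
  43–60 → 18 bp
  61–67 → 7 bp
  68–83 → 16 bp
  84–92 → 9 bp
  93–111 then 1–42 → 19 + 42 = 61 bp
Sorted largest to smallest: 61, 18, 16, 9, 7 bp.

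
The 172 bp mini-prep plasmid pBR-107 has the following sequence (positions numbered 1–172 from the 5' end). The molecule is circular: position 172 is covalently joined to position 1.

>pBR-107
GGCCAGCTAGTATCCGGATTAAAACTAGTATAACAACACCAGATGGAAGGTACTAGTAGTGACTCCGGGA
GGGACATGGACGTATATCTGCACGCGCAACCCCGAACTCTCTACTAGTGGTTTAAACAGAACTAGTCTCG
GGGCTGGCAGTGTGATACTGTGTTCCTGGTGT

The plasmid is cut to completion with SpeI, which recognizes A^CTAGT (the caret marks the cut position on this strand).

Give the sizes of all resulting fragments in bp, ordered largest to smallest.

65, 61, 28, 18 bp

SpeI sites (ACTAGT) start at positions 24, 52, 113, 131.
SpeI cuts after the first base of each site, so after positions 24, 52, 113, 131.
Circular molecule, 4 cuts → 4 fragments:
  25–52 → 28 bp
  53–113 → 61 bp
  114–131 → 18 bp
  132–172 then 1–24 → 41 + 24 = 65 bp
Sorted largest to smallest: 65, 61, 28, 18 bp.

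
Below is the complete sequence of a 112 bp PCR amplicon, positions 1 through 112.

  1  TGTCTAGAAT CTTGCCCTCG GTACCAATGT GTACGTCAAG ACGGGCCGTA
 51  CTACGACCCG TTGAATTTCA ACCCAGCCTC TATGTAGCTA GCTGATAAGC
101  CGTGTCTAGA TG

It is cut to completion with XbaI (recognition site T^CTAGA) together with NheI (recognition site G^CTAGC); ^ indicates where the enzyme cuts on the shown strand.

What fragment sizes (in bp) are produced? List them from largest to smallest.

XbaI sites (TCTAGA) start at positions 3, 105.
XbaI cuts after the first base of each site, so after positions 3, 105.
The NheI site (GCTAGC) starts at position 87.
NheI cuts after the first base of each site, so after position 87.
Combined cut positions: 3, 87, 105.
Linear molecule, 3 cuts → 4 fragments:
  1–3 → 3 bp
  4–87 → 84 bp
  88–105 → 18 bp
  106–112 → 7 bp
Sorted largest to smallest: 84, 18, 7, 3 bp.

84, 18, 7, 3 bp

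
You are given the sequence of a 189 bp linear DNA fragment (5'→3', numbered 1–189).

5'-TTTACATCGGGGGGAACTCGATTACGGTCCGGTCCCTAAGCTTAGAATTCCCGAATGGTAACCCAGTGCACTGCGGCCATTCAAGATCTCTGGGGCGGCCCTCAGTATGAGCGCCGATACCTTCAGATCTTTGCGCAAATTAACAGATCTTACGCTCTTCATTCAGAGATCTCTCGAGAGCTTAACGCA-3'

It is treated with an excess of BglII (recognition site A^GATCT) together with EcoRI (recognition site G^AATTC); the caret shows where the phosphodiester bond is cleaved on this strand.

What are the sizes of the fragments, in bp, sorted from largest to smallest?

BglII sites (AGATCT) start at positions 84, 125, 145, 167.
BglII cuts after the first base of each site, so after positions 84, 125, 145, 167.
The EcoRI site (GAATTC) starts at position 45.
EcoRI cuts after the first base of each site, so after position 45.
Combined cut positions: 45, 84, 125, 145, 167.
Linear molecule, 5 cuts → 6 fragments:
  1–45 → 45 bp
  46–84 → 39 bp
  85–125 → 41 bp
  126–145 → 20 bp
  146–167 → 22 bp
  168–189 → 22 bp
Sorted largest to smallest: 45, 41, 39, 22, 22, 20 bp.

45, 41, 39, 22, 22, 20 bp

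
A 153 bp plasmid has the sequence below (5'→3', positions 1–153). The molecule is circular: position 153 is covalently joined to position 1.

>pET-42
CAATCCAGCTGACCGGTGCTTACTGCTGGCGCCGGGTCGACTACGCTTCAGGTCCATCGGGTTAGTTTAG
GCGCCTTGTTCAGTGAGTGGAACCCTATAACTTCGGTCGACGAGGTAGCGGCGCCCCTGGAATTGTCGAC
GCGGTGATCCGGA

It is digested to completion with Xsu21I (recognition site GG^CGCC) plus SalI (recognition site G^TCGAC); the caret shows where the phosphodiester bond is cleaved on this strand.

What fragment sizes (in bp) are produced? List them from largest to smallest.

47, 35, 35, 15, 14, 7 bp

Xsu21I sites (GGCGCC) start at positions 28, 70, 120.
Xsu21I cuts after base 2 of each site, so after positions 29, 71, 121.
SalI sites (GTCGAC) start at positions 36, 106, 135.
SalI cuts after the first base of each site, so after positions 36, 106, 135.
Combined cut positions: 29, 36, 71, 106, 121, 135.
Circular molecule, 6 cuts → 6 fragments:
  30–36 → 7 bp
  37–71 → 35 bp
  72–106 → 35 bp
  107–121 → 15 bp
  122–135 → 14 bp
  136–153 then 1–29 → 18 + 29 = 47 bp
Sorted largest to smallest: 47, 35, 35, 15, 14, 7 bp.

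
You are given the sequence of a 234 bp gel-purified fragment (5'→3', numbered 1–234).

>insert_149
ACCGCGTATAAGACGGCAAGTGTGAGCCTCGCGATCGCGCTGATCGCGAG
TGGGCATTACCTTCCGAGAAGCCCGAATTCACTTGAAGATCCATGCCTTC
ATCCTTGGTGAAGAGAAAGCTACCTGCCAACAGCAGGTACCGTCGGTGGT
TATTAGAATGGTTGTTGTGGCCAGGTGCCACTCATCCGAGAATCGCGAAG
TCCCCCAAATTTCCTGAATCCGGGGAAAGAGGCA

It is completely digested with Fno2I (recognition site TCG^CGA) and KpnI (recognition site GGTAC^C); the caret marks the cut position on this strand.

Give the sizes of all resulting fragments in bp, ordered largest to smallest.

94, 55, 39, 31, 15 bp

Fno2I sites (TCGCGA) start at positions 29, 44, 193.
Fno2I cuts after base 3 of each site, so after positions 31, 46, 195.
The KpnI site (GGTACC) starts at position 136.
KpnI cuts after base 5 of each site (before the last base), so after position 140.
Combined cut positions: 31, 46, 140, 195.
Linear molecule, 4 cuts → 5 fragments:
  1–31 → 31 bp
  32–46 → 15 bp
  47–140 → 94 bp
  141–195 → 55 bp
  196–234 → 39 bp
Sorted largest to smallest: 94, 55, 39, 31, 15 bp.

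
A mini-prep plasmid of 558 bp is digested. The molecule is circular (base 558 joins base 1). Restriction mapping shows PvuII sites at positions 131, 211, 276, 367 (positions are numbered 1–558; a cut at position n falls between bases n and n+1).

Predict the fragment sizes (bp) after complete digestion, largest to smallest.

322, 91, 80, 65 bp

Circular molecule, 4 cuts → 4 fragments:
  211 − 131 = 80 bp
  276 − 211 = 65 bp
  367 − 276 = 91 bp
  wrap: 558 − 367 + 131 = 322 bp
Sorted largest to smallest: 322, 91, 80, 65 bp.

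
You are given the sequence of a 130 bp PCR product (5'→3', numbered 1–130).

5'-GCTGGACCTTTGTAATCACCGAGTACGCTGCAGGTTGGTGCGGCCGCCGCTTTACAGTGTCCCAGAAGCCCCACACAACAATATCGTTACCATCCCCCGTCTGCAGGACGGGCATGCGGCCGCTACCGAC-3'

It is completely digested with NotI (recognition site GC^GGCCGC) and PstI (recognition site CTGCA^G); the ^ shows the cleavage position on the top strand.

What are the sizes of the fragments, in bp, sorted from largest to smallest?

64, 32, 13, 12, 9 bp

NotI sites (GCGGCCGC) start at positions 40, 116.
NotI cuts after base 2 of each site, so after positions 41, 117.
PstI sites (CTGCAG) start at positions 28, 101.
PstI cuts after base 5 of each site (before the last base), so after positions 32, 105.
Combined cut positions: 32, 41, 105, 117.
Linear molecule, 4 cuts → 5 fragments:
  1–32 → 32 bp
  33–41 → 9 bp
  42–105 → 64 bp
  106–117 → 12 bp
  118–130 → 13 bp
Sorted largest to smallest: 64, 32, 13, 12, 9 bp.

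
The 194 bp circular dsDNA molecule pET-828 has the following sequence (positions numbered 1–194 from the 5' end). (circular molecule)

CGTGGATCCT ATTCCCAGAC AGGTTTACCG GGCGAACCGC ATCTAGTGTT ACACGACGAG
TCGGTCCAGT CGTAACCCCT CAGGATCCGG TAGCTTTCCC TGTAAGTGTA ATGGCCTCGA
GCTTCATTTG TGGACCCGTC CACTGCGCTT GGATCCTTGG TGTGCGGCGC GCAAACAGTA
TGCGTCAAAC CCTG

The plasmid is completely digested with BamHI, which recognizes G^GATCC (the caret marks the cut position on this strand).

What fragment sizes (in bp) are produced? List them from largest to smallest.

BamHI sites (GGATCC) start at positions 4, 83, 151.
BamHI cuts after the first base of each site, so after positions 4, 83, 151.
Circular molecule, 3 cuts → 3 fragments:
  5–83 → 79 bp
  84–151 → 68 bp
  152–194 then 1–4 → 43 + 4 = 47 bp
Sorted largest to smallest: 79, 68, 47 bp.

79, 68, 47 bp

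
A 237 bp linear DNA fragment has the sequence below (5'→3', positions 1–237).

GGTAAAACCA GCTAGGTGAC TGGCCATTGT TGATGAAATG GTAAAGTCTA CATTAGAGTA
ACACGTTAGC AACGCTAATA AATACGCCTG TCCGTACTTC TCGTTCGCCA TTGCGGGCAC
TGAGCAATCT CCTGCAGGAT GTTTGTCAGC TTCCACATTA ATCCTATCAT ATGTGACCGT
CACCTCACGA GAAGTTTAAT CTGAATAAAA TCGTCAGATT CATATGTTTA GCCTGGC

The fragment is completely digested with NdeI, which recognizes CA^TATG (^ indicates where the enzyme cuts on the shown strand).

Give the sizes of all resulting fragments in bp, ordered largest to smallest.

169, 53, 15 bp

NdeI sites (CATATG) start at positions 168, 221.
NdeI cuts after base 2 of each site, so after positions 169, 222.
Linear molecule, 2 cuts → 3 fragments:
  1–169 → 169 bp
  170–222 → 53 bp
  223–237 → 15 bp
Sorted largest to smallest: 169, 53, 15 bp.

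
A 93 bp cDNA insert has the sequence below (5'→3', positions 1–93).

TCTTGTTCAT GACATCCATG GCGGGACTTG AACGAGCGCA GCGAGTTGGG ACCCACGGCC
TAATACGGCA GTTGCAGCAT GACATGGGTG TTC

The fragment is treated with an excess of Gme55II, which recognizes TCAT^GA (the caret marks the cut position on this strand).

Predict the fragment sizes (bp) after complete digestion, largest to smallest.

The Gme55II site (TCATGA) starts at position 7.
Gme55II cuts after base 4 of each site, so after position 10.
Linear molecule, 1 cut → 2 fragments:
  1–10 → 10 bp
  11–93 → 83 bp
Sorted largest to smallest: 83, 10 bp.

83, 10 bp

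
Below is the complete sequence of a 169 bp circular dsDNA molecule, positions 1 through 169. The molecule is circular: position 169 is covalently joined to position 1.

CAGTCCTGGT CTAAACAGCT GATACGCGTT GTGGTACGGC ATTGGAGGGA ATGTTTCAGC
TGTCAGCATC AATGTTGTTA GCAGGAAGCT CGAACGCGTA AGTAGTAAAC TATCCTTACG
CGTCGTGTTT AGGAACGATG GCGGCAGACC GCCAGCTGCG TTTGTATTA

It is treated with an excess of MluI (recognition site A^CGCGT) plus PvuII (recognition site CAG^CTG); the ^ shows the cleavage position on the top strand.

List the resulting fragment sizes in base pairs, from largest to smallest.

MluI sites (ACGCGT) start at positions 24, 94, 118.
MluI cuts after the first base of each site, so after positions 24, 94, 118.
PvuII sites (CAGCTG) start at positions 16, 57, 153.
PvuII cuts after base 3 of each site, so after positions 18, 59, 155.
Combined cut positions: 18, 24, 59, 94, 118, 155.
Circular molecule, 6 cuts → 6 fragments:
  19–24 → 6 bp
  25–59 → 35 bp
  60–94 → 35 bp
  95–118 → 24 bp
  119–155 → 37 bp
  156–169 then 1–18 → 14 + 18 = 32 bp
Sorted largest to smallest: 37, 35, 35, 32, 24, 6 bp.

37, 35, 35, 32, 24, 6 bp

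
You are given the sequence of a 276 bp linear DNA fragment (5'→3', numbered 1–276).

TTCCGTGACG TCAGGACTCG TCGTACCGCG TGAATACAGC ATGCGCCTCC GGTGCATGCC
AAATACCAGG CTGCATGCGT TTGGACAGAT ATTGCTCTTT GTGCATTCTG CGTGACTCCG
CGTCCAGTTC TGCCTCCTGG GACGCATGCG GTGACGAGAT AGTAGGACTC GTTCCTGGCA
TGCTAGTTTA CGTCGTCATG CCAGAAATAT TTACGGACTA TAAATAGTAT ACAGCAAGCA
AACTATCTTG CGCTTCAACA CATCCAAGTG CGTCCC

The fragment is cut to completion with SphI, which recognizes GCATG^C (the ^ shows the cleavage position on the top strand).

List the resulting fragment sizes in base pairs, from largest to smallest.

SphI sites (GCATGC) start at positions 39, 54, 73, 144, 178.
SphI cuts after base 5 of each site (before the last base), so after positions 43, 58, 77, 148, 182.
Linear molecule, 5 cuts → 6 fragments:
  1–43 → 43 bp
  44–58 → 15 bp
  59–77 → 19 bp
  78–148 → 71 bp
  149–182 → 34 bp
  183–276 → 94 bp
Sorted largest to smallest: 94, 71, 43, 34, 19, 15 bp.

94, 71, 43, 34, 19, 15 bp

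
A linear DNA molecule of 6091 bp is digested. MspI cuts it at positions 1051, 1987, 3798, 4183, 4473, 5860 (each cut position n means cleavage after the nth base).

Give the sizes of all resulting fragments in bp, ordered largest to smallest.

Linear molecule, 6 cuts → 7 fragments:
  1051 − 0 = 1051 bp
  1987 − 1051 = 936 bp
  3798 − 1987 = 1811 bp
  4183 − 3798 = 385 bp
  4473 − 4183 = 290 bp
  5860 − 4473 = 1387 bp
  6091 − 5860 = 231 bp
Sorted largest to smallest: 1811, 1387, 1051, 936, 385, 290, 231 bp.

1811, 1387, 1051, 936, 385, 290, 231 bp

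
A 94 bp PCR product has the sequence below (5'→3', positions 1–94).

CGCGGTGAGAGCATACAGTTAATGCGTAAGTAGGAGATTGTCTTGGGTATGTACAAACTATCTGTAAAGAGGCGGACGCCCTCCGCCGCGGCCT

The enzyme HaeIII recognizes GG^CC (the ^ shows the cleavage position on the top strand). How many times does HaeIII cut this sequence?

GGCC occurs starting at position 90.
HaeIII cuts at 1 site.

1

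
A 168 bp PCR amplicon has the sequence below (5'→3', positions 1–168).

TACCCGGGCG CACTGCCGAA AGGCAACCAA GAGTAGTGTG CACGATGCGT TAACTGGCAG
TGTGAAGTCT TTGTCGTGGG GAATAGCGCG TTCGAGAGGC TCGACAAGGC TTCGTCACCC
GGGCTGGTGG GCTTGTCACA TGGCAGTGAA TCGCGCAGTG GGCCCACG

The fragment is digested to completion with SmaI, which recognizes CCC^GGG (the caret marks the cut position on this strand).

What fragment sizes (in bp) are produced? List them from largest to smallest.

SmaI sites (CCCGGG) start at positions 3, 118.
SmaI cuts after base 3 of each site, so after positions 5, 120.
Linear molecule, 2 cuts → 3 fragments:
  1–5 → 5 bp
  6–120 → 115 bp
  121–168 → 48 bp
Sorted largest to smallest: 115, 48, 5 bp.

115, 48, 5 bp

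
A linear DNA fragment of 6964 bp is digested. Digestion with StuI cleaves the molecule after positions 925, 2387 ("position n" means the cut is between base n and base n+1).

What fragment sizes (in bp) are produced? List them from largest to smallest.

Linear molecule, 2 cuts → 3 fragments:
  925 − 0 = 925 bp
  2387 − 925 = 1462 bp
  6964 − 2387 = 4577 bp
Sorted largest to smallest: 4577, 1462, 925 bp.

4577, 1462, 925 bp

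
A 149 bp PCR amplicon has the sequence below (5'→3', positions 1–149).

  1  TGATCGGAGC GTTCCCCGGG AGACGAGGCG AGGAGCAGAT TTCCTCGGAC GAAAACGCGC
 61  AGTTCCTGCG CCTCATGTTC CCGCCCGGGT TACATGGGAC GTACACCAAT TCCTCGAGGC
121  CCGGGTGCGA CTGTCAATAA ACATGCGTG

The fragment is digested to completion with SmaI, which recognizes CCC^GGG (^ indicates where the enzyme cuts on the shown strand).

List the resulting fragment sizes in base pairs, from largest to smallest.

SmaI sites (CCCGGG) start at positions 15, 84, 120.
SmaI cuts after base 3 of each site, so after positions 17, 86, 122.
Linear molecule, 3 cuts → 4 fragments:
  1–17 → 17 bp
  18–86 → 69 bp
  87–122 → 36 bp
  123–149 → 27 bp
Sorted largest to smallest: 69, 36, 27, 17 bp.

69, 36, 27, 17 bp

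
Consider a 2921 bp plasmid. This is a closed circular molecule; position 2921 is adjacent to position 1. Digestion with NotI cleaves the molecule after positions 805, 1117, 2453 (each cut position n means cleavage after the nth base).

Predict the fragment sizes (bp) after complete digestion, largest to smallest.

1336, 1273, 312 bp

Circular molecule, 3 cuts → 3 fragments:
  1117 − 805 = 312 bp
  2453 − 1117 = 1336 bp
  wrap: 2921 − 2453 + 805 = 1273 bp
Sorted largest to smallest: 1336, 1273, 312 bp.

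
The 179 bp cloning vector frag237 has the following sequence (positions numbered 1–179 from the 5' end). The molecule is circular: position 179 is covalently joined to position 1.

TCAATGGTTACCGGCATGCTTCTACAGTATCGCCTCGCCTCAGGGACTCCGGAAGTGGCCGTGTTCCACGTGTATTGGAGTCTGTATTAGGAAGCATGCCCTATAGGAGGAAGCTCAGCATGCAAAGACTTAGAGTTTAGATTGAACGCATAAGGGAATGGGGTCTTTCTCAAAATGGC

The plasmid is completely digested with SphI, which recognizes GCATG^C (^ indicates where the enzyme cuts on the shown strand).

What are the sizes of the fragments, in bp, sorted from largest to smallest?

80, 75, 24 bp

SphI sites (GCATGC) start at positions 14, 94, 118.
SphI cuts after base 5 of each site (before the last base), so after positions 18, 98, 122.
Circular molecule, 3 cuts → 3 fragments:
  19–98 → 80 bp
  99–122 → 24 bp
  123–179 then 1–18 → 57 + 18 = 75 bp
Sorted largest to smallest: 80, 75, 24 bp.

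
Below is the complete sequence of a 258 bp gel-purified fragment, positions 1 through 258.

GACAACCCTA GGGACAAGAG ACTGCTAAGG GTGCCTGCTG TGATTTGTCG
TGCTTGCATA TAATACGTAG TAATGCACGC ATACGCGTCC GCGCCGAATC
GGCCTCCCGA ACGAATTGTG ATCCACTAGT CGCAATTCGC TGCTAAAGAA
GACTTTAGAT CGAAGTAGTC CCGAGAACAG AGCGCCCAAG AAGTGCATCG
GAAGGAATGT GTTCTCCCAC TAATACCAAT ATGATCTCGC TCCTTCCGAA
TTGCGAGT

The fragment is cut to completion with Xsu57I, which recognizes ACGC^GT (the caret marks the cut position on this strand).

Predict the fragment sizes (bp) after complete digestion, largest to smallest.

172, 86 bp

The Xsu57I site (ACGCGT) starts at position 83.
Xsu57I cuts after base 4 of each site, so after position 86.
Linear molecule, 1 cut → 2 fragments:
  1–86 → 86 bp
  87–258 → 172 bp
Sorted largest to smallest: 172, 86 bp.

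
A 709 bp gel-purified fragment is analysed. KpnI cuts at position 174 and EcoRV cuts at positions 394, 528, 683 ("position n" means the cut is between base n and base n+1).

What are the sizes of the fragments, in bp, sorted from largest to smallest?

220, 174, 155, 134, 26 bp

Combined cut positions (sorted): 174, 394, 528, 683.
Linear molecule, 4 cuts → 5 fragments:
  174 − 0 = 174 bp
  394 − 174 = 220 bp
  528 − 394 = 134 bp
  683 − 528 = 155 bp
  709 − 683 = 26 bp
Sorted largest to smallest: 220, 174, 155, 134, 26 bp.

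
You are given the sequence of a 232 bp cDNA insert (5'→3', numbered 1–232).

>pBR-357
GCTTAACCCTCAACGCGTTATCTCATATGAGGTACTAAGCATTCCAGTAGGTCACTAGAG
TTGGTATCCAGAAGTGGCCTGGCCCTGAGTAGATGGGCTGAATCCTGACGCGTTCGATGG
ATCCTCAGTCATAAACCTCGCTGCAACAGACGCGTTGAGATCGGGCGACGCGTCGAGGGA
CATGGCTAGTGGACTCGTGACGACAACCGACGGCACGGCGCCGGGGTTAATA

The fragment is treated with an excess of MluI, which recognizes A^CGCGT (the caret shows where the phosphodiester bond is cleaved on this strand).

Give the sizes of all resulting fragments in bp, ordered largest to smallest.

95, 64, 42, 18, 13 bp

MluI sites (ACGCGT) start at positions 13, 108, 150, 168.
MluI cuts after the first base of each site, so after positions 13, 108, 150, 168.
Linear molecule, 4 cuts → 5 fragments:
  1–13 → 13 bp
  14–108 → 95 bp
  109–150 → 42 bp
  151–168 → 18 bp
  169–232 → 64 bp
Sorted largest to smallest: 95, 64, 42, 18, 13 bp.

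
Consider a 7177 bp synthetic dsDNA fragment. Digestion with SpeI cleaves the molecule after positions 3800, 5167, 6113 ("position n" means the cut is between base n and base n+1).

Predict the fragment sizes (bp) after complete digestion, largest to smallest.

Linear molecule, 3 cuts → 4 fragments:
  3800 − 0 = 3800 bp
  5167 − 3800 = 1367 bp
  6113 − 5167 = 946 bp
  7177 − 6113 = 1064 bp
Sorted largest to smallest: 3800, 1367, 1064, 946 bp.

3800, 1367, 1064, 946 bp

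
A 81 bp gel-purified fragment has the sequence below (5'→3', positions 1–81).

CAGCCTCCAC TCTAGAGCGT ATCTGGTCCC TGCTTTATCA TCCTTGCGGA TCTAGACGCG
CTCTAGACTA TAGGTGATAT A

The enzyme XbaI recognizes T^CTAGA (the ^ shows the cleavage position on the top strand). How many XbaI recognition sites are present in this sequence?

3

TCTAGA occurs starting at positions 11, 51, 62.
XbaI cuts at 3 sites.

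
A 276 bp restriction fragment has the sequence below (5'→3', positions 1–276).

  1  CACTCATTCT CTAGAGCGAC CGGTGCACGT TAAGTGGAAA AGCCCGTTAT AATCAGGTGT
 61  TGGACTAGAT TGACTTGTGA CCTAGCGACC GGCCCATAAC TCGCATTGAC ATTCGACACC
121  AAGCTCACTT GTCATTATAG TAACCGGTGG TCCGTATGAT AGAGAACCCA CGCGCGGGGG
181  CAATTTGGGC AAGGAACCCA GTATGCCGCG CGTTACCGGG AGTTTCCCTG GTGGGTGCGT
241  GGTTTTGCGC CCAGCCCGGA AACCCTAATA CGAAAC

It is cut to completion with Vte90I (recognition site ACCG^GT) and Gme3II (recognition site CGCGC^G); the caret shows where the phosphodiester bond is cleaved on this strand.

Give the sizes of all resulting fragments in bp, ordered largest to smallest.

124, 65, 36, 29, 22 bp

Vte90I sites (ACCGGT) start at positions 19, 143.
Vte90I cuts after base 4 of each site, so after positions 22, 146.
Gme3II sites (CGCGCG) start at positions 171, 207.
Gme3II cuts after base 5 of each site (before the last base), so after positions 175, 211.
Combined cut positions: 22, 146, 175, 211.
Linear molecule, 4 cuts → 5 fragments:
  1–22 → 22 bp
  23–146 → 124 bp
  147–175 → 29 bp
  176–211 → 36 bp
  212–276 → 65 bp
Sorted largest to smallest: 124, 65, 36, 29, 22 bp.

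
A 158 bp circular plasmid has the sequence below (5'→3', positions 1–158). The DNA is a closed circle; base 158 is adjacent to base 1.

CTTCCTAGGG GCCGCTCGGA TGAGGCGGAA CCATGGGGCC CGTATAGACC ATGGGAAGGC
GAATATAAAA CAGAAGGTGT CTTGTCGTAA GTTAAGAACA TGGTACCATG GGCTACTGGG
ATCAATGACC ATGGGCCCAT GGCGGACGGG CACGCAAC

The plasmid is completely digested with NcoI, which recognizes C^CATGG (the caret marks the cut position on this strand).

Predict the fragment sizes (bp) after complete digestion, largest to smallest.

57, 52, 23, 18, 8 bp

NcoI sites (CCATGG) start at positions 31, 49, 106, 129, 137.
NcoI cuts after the first base of each site, so after positions 31, 49, 106, 129, 137.
Circular molecule, 5 cuts → 5 fragments:
  32–49 → 18 bp
  50–106 → 57 bp
  107–129 → 23 bp
  130–137 → 8 bp
  138–158 then 1–31 → 21 + 31 = 52 bp
Sorted largest to smallest: 57, 52, 23, 18, 8 bp.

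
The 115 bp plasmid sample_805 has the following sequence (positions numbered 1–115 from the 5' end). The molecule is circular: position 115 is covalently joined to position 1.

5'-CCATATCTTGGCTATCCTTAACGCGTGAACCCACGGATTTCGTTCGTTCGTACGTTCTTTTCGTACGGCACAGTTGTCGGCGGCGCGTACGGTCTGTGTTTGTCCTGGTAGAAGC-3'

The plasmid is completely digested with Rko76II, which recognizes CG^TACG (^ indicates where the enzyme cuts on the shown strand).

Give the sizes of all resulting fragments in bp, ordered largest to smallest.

78, 24, 13 bp

Rko76II sites (CGTACG) start at positions 49, 62, 86.
Rko76II cuts after base 2 of each site, so after positions 50, 63, 87.
Circular molecule, 3 cuts → 3 fragments:
  51–63 → 13 bp
  64–87 → 24 bp
  88–115 then 1–50 → 28 + 50 = 78 bp
Sorted largest to smallest: 78, 24, 13 bp.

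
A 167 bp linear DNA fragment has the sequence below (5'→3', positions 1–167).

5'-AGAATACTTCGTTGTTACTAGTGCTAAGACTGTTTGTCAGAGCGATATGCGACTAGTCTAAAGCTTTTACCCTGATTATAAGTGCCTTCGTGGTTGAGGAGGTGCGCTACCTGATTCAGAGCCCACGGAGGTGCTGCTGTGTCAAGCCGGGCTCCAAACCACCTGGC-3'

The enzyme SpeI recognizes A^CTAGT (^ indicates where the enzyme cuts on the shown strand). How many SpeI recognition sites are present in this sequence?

ACTAGT occurs starting at positions 17, 52.
SpeI cuts at 2 sites.

2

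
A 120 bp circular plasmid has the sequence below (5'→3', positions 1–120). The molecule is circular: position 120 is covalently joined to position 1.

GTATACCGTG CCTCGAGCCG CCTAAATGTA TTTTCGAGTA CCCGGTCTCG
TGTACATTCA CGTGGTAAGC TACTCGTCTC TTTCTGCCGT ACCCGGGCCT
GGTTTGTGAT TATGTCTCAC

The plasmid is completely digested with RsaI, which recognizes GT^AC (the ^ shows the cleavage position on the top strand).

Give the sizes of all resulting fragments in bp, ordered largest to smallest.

RsaI sites (GTAC) start at positions 38, 52, 89.
RsaI cuts after base 2 of each site, so after positions 39, 53, 90.
Circular molecule, 3 cuts → 3 fragments:
  40–53 → 14 bp
  54–90 → 37 bp
  91–120 then 1–39 → 30 + 39 = 69 bp
Sorted largest to smallest: 69, 37, 14 bp.

69, 37, 14 bp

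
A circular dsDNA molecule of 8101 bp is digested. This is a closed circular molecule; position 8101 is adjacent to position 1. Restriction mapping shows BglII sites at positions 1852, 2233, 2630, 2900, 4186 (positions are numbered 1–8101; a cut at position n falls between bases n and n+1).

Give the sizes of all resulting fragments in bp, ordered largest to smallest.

5767, 1286, 397, 381, 270 bp

Circular molecule, 5 cuts → 5 fragments:
  2233 − 1852 = 381 bp
  2630 − 2233 = 397 bp
  2900 − 2630 = 270 bp
  4186 − 2900 = 1286 bp
  wrap: 8101 − 4186 + 1852 = 5767 bp
Sorted largest to smallest: 5767, 1286, 397, 381, 270 bp.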